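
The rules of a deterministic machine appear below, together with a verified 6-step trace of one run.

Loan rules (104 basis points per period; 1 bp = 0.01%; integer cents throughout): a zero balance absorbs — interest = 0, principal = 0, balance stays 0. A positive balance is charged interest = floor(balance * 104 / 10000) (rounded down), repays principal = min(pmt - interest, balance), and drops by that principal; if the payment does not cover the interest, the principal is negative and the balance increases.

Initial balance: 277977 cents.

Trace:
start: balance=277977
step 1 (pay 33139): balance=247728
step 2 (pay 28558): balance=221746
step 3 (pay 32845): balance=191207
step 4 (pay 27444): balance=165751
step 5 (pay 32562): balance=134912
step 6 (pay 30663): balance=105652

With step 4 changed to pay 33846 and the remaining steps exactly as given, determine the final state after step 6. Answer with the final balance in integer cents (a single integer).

(re-executing from step 4 with the substitution; state before step 4: balance=191207)
step 4 (pay 33846): balance=159349
step 5 (pay 32562): balance=128444
step 6 (pay 30663): balance=99116

99116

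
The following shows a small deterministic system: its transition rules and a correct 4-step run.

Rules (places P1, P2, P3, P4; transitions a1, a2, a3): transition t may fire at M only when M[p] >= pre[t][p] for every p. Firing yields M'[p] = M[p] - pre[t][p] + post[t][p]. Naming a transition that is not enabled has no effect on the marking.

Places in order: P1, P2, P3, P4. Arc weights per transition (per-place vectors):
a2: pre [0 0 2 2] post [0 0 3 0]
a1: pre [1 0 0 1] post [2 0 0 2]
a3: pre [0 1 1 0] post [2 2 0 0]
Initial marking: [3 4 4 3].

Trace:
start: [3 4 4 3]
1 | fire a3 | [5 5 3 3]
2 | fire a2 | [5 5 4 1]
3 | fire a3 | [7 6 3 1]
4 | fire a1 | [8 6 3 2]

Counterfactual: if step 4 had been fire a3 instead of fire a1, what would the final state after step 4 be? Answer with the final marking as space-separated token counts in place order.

9 7 2 1

(re-executing from step 4 with the substitution; state before step 4: [7 6 3 1])
4 | fire a3 | [9 7 2 1]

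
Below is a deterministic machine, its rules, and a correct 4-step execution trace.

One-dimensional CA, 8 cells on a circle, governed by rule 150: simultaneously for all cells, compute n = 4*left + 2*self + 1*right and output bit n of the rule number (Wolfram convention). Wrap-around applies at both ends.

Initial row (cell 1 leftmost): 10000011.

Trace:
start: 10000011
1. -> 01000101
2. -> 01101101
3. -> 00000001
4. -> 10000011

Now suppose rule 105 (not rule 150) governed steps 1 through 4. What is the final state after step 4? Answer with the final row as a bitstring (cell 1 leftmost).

(re-executing steps 1..4 under rule 105; state before step 1: 10000011)
1. -> 10111010
2. -> 01101101
3. -> 11111110
4. -> 10000011

10000011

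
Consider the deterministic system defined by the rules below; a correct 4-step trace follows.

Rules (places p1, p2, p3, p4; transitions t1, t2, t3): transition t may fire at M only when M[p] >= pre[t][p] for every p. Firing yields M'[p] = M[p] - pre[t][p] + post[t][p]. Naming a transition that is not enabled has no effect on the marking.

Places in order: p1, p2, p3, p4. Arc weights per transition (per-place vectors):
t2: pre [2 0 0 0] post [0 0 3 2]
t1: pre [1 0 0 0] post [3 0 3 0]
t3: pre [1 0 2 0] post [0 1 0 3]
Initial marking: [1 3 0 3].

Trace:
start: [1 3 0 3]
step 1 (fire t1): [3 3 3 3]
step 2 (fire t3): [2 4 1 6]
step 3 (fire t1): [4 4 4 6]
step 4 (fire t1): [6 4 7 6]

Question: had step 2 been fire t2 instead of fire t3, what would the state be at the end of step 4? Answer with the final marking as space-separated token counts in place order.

(re-executing from step 2 with the substitution; state before step 2: [3 3 3 3])
step 2 (fire t2): [1 3 6 5]
step 3 (fire t1): [3 3 9 5]
step 4 (fire t1): [5 3 12 5]

5 3 12 5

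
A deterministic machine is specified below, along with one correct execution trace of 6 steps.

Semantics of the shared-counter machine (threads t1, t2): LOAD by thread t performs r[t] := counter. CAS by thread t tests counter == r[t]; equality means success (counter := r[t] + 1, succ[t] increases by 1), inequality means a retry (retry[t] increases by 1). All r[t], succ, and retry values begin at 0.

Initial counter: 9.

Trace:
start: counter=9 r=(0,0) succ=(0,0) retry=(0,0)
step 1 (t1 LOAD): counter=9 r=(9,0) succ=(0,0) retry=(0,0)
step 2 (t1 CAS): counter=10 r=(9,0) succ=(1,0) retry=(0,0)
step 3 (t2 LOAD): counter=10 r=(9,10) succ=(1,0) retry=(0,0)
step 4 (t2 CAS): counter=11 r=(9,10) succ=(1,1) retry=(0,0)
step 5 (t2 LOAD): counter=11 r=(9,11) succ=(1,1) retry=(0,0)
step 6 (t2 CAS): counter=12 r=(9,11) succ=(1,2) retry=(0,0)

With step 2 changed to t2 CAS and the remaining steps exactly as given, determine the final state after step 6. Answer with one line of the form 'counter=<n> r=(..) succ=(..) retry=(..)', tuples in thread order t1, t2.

counter=11 r=(9,10) succ=(0,2) retry=(0,1)

(re-executing from step 2 with the substitution; state before step 2: counter=9 r=(9,0) succ=(0,0) retry=(0,0))
step 2 (t2 CAS): counter=9 r=(9,0) succ=(0,0) retry=(0,1)
step 3 (t2 LOAD): counter=9 r=(9,9) succ=(0,0) retry=(0,1)
step 4 (t2 CAS): counter=10 r=(9,9) succ=(0,1) retry=(0,1)
step 5 (t2 LOAD): counter=10 r=(9,10) succ=(0,1) retry=(0,1)
step 6 (t2 CAS): counter=11 r=(9,10) succ=(0,2) retry=(0,1)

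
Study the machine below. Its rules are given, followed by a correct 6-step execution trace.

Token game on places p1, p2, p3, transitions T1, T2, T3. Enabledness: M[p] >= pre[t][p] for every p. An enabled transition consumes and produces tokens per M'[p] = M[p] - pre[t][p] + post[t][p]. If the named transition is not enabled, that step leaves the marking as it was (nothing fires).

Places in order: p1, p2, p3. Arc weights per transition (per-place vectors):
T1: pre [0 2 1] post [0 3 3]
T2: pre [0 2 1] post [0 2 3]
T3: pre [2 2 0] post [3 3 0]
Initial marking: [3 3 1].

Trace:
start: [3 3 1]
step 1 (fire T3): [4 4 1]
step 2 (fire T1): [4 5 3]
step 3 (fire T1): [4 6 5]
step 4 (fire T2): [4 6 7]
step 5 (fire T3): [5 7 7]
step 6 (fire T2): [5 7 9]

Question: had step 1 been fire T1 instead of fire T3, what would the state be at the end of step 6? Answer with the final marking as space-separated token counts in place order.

(re-executing from step 1 with the substitution; state before step 1: [3 3 1])
step 1 (fire T1): [3 4 3]
step 2 (fire T1): [3 5 5]
step 3 (fire T1): [3 6 7]
step 4 (fire T2): [3 6 9]
step 5 (fire T3): [4 7 9]
step 6 (fire T2): [4 7 11]

4 7 11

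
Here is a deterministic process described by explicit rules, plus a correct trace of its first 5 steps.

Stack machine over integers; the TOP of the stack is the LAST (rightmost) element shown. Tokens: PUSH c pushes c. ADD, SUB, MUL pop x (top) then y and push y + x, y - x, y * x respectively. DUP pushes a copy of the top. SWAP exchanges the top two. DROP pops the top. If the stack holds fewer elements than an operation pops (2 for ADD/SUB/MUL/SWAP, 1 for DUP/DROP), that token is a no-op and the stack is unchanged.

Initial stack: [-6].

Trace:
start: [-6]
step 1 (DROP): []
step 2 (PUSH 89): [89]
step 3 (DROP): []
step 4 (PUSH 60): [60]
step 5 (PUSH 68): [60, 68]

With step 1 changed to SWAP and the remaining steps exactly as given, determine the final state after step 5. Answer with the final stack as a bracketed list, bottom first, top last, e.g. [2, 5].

[-6, 60, 68]

(re-executing from step 1 with the substitution; state before step 1: [-6])
step 1 (SWAP): [-6]
step 2 (PUSH 89): [-6, 89]
step 3 (DROP): [-6]
step 4 (PUSH 60): [-6, 60]
step 5 (PUSH 68): [-6, 60, 68]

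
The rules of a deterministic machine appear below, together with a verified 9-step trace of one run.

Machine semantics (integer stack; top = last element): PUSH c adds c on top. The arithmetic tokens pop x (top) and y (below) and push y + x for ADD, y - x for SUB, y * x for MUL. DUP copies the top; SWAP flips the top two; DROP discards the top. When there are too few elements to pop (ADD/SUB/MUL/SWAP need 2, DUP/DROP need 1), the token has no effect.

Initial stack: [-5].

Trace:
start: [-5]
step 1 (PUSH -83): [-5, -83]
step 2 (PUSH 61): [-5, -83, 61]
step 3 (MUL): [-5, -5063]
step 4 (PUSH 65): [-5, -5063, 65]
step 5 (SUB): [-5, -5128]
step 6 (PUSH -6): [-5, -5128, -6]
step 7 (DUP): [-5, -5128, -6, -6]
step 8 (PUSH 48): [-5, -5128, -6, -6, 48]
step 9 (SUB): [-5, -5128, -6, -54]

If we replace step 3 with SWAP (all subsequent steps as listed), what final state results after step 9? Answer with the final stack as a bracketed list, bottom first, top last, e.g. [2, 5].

[-5, 61, -148, -6, -54]

(re-executing from step 3 with the substitution; state before step 3: [-5, -83, 61])
step 3 (SWAP): [-5, 61, -83]
step 4 (PUSH 65): [-5, 61, -83, 65]
step 5 (SUB): [-5, 61, -148]
step 6 (PUSH -6): [-5, 61, -148, -6]
step 7 (DUP): [-5, 61, -148, -6, -6]
step 8 (PUSH 48): [-5, 61, -148, -6, -6, 48]
step 9 (SUB): [-5, 61, -148, -6, -54]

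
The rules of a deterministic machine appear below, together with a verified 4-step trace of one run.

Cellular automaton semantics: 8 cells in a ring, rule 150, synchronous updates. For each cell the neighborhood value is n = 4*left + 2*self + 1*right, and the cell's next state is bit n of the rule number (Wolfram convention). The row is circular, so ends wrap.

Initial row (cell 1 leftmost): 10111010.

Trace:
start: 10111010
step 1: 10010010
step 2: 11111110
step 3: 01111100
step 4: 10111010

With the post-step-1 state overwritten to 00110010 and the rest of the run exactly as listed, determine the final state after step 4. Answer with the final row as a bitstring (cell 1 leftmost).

10100001

state after step 1 := 00110010
step 2: 01001111
step 3: 01110110
step 4: 10100001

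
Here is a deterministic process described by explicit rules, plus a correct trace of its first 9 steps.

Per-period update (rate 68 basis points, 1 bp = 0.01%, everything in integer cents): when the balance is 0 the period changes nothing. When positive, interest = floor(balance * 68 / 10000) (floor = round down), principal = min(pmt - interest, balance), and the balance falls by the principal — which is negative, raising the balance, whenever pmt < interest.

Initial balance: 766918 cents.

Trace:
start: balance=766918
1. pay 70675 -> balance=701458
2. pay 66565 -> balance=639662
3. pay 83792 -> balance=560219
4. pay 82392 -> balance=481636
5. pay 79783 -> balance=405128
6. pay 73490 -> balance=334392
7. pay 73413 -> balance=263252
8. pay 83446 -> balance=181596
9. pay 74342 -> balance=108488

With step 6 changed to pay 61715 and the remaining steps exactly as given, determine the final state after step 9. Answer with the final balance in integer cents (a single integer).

(re-executing from step 6 with the substitution; state before step 6: balance=405128)
6. pay 61715 -> balance=346167
7. pay 73413 -> balance=275107
8. pay 83446 -> balance=193531
9. pay 74342 -> balance=120505

120505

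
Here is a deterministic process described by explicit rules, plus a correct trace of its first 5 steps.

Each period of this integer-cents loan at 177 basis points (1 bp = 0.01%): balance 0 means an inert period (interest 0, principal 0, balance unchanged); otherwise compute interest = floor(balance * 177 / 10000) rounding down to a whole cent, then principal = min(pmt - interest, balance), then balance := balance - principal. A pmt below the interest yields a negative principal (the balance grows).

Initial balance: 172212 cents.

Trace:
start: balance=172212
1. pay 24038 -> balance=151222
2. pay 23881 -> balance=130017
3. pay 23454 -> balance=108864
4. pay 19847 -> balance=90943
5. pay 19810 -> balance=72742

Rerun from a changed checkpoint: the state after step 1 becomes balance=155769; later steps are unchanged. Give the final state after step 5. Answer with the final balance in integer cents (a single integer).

state after step 1 := balance=155769
2. pay 23881 -> balance=134645
3. pay 23454 -> balance=113574
4. pay 19847 -> balance=95737
5. pay 19810 -> balance=77621

77621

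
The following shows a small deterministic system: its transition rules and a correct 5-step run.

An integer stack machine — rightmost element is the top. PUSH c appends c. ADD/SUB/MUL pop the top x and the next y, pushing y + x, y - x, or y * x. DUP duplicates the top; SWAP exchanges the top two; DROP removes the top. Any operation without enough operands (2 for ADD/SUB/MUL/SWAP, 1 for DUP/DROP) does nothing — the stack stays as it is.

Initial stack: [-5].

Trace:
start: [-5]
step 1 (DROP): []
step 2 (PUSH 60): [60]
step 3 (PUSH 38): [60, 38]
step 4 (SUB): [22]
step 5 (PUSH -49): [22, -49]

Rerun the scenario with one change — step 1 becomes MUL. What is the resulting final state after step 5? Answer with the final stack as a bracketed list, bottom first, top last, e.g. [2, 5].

[-5, 22, -49]

(re-executing from step 1 with the substitution; state before step 1: [-5])
step 1 (MUL): [-5]
step 2 (PUSH 60): [-5, 60]
step 3 (PUSH 38): [-5, 60, 38]
step 4 (SUB): [-5, 22]
step 5 (PUSH -49): [-5, 22, -49]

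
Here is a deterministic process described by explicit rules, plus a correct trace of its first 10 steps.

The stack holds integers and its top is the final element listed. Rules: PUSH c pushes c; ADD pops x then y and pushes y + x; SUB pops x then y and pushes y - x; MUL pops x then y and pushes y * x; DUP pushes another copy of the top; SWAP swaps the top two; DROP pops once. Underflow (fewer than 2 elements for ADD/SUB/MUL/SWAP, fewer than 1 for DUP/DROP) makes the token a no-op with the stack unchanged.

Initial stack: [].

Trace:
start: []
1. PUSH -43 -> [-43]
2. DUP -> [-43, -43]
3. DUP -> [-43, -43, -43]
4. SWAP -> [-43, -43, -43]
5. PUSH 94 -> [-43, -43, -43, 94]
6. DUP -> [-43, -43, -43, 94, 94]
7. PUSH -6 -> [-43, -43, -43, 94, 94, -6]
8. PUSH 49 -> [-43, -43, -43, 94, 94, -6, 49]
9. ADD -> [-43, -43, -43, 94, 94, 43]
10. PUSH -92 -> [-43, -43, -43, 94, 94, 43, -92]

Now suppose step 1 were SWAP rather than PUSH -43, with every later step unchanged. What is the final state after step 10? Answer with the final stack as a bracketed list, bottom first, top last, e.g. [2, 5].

(re-executing from step 1 with the substitution; state before step 1: [])
1. SWAP -> []
2. DUP -> []
3. DUP -> []
4. SWAP -> []
5. PUSH 94 -> [94]
6. DUP -> [94, 94]
7. PUSH -6 -> [94, 94, -6]
8. PUSH 49 -> [94, 94, -6, 49]
9. ADD -> [94, 94, 43]
10. PUSH -92 -> [94, 94, 43, -92]

[94, 94, 43, -92]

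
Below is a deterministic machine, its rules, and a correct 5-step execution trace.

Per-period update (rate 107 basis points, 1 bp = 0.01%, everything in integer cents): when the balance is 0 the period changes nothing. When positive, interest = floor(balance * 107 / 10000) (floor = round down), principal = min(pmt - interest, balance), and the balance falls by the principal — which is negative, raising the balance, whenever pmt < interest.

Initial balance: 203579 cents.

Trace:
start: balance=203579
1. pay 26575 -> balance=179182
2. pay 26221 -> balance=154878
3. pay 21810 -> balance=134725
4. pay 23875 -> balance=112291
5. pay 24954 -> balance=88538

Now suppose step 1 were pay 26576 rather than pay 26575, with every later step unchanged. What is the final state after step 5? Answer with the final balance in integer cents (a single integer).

88537

(re-executing from step 1 with the substitution; state before step 1: balance=203579)
1. pay 26576 -> balance=179181
2. pay 26221 -> balance=154877
3. pay 21810 -> balance=134724
4. pay 23875 -> balance=112290
5. pay 24954 -> balance=88537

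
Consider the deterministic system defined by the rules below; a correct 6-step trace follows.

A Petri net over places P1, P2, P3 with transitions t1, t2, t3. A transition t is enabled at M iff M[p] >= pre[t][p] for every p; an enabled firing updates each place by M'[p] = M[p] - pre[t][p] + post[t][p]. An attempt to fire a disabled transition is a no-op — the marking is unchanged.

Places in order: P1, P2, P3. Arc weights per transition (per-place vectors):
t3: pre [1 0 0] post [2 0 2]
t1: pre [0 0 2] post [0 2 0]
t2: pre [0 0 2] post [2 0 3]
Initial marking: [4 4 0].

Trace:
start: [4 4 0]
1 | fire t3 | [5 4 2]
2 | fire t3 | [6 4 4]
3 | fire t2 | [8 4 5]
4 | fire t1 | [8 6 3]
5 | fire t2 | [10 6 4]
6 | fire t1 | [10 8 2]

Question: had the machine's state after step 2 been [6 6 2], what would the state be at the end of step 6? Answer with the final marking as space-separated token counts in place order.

8 8 1

state after step 2 := [6 6 2]
3 | fire t2 | [8 6 3]
4 | fire t1 | [8 8 1]
5 | fire t2 | [8 8 1]
6 | fire t1 | [8 8 1]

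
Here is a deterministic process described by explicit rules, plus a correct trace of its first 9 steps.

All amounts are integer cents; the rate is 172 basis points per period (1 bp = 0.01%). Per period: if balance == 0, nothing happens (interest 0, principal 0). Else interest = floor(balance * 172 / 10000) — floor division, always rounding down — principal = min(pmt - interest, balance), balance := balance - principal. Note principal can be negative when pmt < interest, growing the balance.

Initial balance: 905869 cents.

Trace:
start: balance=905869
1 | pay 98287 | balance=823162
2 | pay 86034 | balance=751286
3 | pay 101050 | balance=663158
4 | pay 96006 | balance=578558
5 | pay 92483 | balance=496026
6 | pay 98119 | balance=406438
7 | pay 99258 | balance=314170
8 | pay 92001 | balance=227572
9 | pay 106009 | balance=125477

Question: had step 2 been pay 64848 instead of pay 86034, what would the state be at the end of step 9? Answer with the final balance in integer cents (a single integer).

149348

(re-executing from step 2 with the substitution; state before step 2: balance=823162)
2 | pay 64848 | balance=772472
3 | pay 101050 | balance=684708
4 | pay 96006 | balance=600478
5 | pay 92483 | balance=518323
6 | pay 98119 | balance=429119
7 | pay 99258 | balance=337241
8 | pay 92001 | balance=251040
9 | pay 106009 | balance=149348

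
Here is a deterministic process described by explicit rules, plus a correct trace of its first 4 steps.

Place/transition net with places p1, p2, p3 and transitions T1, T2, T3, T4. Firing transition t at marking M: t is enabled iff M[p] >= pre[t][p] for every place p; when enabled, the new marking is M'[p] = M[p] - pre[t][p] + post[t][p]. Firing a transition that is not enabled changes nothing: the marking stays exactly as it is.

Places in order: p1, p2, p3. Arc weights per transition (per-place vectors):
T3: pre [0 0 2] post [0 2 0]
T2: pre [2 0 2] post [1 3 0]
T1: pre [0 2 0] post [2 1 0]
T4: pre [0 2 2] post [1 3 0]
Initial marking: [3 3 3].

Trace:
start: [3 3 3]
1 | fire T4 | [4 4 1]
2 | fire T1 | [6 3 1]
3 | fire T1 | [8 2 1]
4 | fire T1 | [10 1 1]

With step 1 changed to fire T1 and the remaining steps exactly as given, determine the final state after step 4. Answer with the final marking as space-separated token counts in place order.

(re-executing from step 1 with the substitution; state before step 1: [3 3 3])
1 | fire T1 | [5 2 3]
2 | fire T1 | [7 1 3]
3 | fire T1 | [7 1 3]
4 | fire T1 | [7 1 3]

7 1 3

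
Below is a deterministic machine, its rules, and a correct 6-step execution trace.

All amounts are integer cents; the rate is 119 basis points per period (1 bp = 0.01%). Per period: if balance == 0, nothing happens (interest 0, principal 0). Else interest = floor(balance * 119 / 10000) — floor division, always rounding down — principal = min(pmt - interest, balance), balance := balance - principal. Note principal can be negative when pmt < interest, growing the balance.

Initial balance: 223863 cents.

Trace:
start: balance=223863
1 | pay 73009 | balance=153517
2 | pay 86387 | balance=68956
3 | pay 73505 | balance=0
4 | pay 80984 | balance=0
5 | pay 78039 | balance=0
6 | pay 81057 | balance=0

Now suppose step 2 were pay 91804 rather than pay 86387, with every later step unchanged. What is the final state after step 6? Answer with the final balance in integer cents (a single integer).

0

(re-executing from step 2 with the substitution; state before step 2: balance=153517)
2 | pay 91804 | balance=63539
3 | pay 73505 | balance=0
4 | pay 80984 | balance=0
5 | pay 78039 | balance=0
6 | pay 81057 | balance=0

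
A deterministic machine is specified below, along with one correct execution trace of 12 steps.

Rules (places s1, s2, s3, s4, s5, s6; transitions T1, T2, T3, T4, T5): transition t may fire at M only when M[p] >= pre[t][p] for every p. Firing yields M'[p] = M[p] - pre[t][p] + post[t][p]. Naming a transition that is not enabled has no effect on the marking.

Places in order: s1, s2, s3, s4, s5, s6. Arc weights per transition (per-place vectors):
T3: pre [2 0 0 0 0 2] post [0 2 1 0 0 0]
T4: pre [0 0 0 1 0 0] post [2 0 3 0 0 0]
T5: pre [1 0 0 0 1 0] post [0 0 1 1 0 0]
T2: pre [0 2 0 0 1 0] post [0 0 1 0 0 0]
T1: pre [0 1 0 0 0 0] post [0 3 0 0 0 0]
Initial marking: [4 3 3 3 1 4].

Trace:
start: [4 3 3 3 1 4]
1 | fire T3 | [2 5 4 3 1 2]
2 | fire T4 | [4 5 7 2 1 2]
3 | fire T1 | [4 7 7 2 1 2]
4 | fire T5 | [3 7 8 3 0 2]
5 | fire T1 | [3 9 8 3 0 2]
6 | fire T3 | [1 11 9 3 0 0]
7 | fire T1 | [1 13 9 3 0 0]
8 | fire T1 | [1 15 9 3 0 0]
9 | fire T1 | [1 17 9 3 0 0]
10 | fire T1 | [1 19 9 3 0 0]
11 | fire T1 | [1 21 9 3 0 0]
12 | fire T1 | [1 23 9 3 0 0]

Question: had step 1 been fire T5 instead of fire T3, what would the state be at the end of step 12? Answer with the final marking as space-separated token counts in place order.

3 21 8 3 0 2

(re-executing from step 1 with the substitution; state before step 1: [4 3 3 3 1 4])
1 | fire T5 | [3 3 4 4 0 4]
2 | fire T4 | [5 3 7 3 0 4]
3 | fire T1 | [5 5 7 3 0 4]
4 | fire T5 | [5 5 7 3 0 4]
5 | fire T1 | [5 7 7 3 0 4]
6 | fire T3 | [3 9 8 3 0 2]
7 | fire T1 | [3 11 8 3 0 2]
8 | fire T1 | [3 13 8 3 0 2]
9 | fire T1 | [3 15 8 3 0 2]
10 | fire T1 | [3 17 8 3 0 2]
11 | fire T1 | [3 19 8 3 0 2]
12 | fire T1 | [3 21 8 3 0 2]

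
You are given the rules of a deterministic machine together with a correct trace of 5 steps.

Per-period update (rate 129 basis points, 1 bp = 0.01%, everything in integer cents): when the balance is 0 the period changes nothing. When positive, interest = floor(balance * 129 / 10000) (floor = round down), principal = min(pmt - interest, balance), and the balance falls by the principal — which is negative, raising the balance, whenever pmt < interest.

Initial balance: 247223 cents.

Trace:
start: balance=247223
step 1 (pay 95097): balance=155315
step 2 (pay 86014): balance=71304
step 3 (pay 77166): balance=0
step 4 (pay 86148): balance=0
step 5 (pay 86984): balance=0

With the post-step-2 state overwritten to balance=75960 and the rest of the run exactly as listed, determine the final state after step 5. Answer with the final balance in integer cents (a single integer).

state after step 2 := balance=75960
step 3 (pay 77166): balance=0
step 4 (pay 86148): balance=0
step 5 (pay 86984): balance=0

0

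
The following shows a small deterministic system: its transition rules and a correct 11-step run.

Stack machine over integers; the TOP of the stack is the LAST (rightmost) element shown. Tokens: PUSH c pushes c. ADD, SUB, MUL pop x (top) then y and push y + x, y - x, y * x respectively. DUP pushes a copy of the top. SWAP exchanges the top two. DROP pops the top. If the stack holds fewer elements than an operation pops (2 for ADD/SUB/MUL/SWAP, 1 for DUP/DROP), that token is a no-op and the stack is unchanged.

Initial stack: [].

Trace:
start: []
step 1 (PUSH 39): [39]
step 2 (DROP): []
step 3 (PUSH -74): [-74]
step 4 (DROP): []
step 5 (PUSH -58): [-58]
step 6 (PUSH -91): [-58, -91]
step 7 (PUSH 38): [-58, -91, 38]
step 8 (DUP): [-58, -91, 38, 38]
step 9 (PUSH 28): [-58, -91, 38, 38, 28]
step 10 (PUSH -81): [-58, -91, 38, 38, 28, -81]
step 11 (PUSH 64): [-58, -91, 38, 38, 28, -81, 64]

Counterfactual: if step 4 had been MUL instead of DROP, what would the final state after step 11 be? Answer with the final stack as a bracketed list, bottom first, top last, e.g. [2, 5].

[-74, -58, -91, 38, 38, 28, -81, 64]

(re-executing from step 4 with the substitution; state before step 4: [-74])
step 4 (MUL): [-74]
step 5 (PUSH -58): [-74, -58]
step 6 (PUSH -91): [-74, -58, -91]
step 7 (PUSH 38): [-74, -58, -91, 38]
step 8 (DUP): [-74, -58, -91, 38, 38]
step 9 (PUSH 28): [-74, -58, -91, 38, 38, 28]
step 10 (PUSH -81): [-74, -58, -91, 38, 38, 28, -81]
step 11 (PUSH 64): [-74, -58, -91, 38, 38, 28, -81, 64]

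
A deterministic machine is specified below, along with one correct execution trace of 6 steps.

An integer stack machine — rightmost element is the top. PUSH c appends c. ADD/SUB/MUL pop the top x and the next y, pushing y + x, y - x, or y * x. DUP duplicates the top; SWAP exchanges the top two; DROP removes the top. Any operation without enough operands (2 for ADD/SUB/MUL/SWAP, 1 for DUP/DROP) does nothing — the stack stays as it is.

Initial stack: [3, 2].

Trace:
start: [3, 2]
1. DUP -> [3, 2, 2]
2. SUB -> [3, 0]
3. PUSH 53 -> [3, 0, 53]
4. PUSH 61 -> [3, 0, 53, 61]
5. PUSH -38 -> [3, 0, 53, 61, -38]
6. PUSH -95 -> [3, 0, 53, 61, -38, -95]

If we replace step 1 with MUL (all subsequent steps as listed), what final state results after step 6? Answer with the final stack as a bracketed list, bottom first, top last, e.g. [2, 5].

[6, 53, 61, -38, -95]

(re-executing from step 1 with the substitution; state before step 1: [3, 2])
1. MUL -> [6]
2. SUB -> [6]
3. PUSH 53 -> [6, 53]
4. PUSH 61 -> [6, 53, 61]
5. PUSH -38 -> [6, 53, 61, -38]
6. PUSH -95 -> [6, 53, 61, -38, -95]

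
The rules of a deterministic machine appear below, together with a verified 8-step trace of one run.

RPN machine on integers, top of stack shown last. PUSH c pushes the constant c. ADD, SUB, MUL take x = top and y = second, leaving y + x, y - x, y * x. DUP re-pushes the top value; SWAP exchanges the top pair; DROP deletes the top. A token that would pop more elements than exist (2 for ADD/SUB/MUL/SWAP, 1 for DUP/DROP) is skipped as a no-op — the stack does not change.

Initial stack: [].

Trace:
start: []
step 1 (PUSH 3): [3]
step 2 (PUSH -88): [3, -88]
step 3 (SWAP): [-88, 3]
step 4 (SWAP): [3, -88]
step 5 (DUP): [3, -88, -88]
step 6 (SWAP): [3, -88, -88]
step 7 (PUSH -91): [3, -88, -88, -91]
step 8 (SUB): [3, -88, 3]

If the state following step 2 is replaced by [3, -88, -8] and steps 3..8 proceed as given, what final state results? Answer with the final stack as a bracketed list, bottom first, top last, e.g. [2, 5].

state after step 2 := [3, -88, -8]
step 3 (SWAP): [3, -8, -88]
step 4 (SWAP): [3, -88, -8]
step 5 (DUP): [3, -88, -8, -8]
step 6 (SWAP): [3, -88, -8, -8]
step 7 (PUSH -91): [3, -88, -8, -8, -91]
step 8 (SUB): [3, -88, -8, 83]

[3, -88, -8, 83]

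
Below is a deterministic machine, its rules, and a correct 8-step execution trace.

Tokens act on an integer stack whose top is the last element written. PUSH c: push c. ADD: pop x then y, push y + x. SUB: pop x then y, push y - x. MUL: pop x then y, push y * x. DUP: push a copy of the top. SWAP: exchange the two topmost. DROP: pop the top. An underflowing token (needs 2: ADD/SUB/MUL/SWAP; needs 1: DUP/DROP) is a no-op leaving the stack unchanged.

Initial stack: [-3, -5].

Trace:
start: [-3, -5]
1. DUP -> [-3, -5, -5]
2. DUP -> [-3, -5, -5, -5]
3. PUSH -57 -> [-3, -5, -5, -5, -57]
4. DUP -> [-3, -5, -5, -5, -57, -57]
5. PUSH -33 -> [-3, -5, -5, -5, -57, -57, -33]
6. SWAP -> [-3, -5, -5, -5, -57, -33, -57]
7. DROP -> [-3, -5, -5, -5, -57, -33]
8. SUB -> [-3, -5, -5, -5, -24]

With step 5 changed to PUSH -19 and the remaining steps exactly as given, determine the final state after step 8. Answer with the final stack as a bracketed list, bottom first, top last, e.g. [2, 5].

(re-executing from step 5 with the substitution; state before step 5: [-3, -5, -5, -5, -57, -57])
5. PUSH -19 -> [-3, -5, -5, -5, -57, -57, -19]
6. SWAP -> [-3, -5, -5, -5, -57, -19, -57]
7. DROP -> [-3, -5, -5, -5, -57, -19]
8. SUB -> [-3, -5, -5, -5, -38]

[-3, -5, -5, -5, -38]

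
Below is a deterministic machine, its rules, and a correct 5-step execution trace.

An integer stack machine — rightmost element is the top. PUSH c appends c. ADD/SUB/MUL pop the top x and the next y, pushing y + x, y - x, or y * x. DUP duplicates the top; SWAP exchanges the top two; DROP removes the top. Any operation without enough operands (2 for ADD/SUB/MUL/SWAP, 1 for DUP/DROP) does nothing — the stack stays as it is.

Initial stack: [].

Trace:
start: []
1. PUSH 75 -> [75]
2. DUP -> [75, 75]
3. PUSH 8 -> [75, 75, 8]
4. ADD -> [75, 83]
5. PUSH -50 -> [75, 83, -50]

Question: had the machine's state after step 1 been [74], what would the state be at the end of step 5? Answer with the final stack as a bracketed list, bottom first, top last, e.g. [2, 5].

[74, 82, -50]

state after step 1 := [74]
2. DUP -> [74, 74]
3. PUSH 8 -> [74, 74, 8]
4. ADD -> [74, 82]
5. PUSH -50 -> [74, 82, -50]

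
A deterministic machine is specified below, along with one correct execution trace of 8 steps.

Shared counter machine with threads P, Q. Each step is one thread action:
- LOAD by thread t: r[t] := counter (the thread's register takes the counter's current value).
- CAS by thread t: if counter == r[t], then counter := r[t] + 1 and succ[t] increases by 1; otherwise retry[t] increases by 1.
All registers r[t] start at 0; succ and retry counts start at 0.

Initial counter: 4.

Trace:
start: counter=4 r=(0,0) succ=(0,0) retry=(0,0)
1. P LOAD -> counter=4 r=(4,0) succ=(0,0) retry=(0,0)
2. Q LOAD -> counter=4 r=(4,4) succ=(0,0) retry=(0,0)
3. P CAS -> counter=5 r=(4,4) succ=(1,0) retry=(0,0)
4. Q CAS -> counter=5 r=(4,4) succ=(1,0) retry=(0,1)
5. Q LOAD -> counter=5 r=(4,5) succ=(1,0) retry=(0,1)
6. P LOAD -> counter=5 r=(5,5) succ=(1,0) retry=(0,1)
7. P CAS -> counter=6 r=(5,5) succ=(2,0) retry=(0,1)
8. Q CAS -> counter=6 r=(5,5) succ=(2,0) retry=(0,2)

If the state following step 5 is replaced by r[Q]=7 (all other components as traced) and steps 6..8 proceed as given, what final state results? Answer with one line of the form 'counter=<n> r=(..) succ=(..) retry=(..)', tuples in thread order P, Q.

state after step 5 := counter=5 r=(4,7) succ=(1,0) retry=(0,1)
6. P LOAD -> counter=5 r=(5,7) succ=(1,0) retry=(0,1)
7. P CAS -> counter=6 r=(5,7) succ=(2,0) retry=(0,1)
8. Q CAS -> counter=6 r=(5,7) succ=(2,0) retry=(0,2)

counter=6 r=(5,7) succ=(2,0) retry=(0,2)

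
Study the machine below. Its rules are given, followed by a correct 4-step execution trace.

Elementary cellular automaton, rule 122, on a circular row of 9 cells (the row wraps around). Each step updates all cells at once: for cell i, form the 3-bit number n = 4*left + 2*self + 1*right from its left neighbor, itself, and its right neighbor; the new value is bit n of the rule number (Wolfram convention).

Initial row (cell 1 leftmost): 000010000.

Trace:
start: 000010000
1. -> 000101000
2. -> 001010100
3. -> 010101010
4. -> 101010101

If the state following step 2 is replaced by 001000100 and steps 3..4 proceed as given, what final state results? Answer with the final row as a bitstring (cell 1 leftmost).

state after step 2 := 001000100
3. -> 010101010
4. -> 101010101

101010101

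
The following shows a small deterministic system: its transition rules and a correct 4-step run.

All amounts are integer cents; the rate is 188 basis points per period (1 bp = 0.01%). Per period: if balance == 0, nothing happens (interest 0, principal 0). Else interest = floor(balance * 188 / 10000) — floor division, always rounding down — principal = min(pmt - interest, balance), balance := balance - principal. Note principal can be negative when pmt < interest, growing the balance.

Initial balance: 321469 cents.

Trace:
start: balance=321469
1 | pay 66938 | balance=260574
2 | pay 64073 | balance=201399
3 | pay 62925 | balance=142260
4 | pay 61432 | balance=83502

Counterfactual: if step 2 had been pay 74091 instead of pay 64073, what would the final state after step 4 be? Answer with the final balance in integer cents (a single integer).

73103

(re-executing from step 2 with the substitution; state before step 2: balance=260574)
2 | pay 74091 | balance=191381
3 | pay 62925 | balance=132053
4 | pay 61432 | balance=73103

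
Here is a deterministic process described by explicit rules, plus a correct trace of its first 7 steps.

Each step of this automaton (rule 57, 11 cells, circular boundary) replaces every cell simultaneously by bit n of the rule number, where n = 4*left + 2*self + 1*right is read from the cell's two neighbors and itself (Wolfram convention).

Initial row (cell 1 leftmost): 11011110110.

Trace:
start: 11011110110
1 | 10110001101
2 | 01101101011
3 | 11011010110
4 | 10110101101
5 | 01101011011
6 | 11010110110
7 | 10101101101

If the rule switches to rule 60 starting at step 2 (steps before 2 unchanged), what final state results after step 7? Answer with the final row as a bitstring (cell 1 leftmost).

(re-executing steps 2..7 under rule 60; state before step 2: 10110001101)
2 | 01101001011
3 | 11011101110
4 | 10110011001
5 | 01101010101
6 | 11011111111
7 | 00110000000

00110000000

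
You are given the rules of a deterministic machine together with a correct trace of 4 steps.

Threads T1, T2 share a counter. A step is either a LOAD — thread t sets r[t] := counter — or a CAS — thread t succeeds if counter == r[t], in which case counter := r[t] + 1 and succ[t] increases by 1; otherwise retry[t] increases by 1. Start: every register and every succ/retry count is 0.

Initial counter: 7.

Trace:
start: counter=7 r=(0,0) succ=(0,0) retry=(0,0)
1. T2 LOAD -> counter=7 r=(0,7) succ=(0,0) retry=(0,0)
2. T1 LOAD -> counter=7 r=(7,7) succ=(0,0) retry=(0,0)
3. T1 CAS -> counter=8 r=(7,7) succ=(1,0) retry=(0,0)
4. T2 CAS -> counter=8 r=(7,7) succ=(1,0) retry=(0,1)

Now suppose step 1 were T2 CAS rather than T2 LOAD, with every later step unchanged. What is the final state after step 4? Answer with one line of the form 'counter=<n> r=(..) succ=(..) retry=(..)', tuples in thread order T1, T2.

counter=8 r=(7,0) succ=(1,0) retry=(0,2)

(re-executing from step 1 with the substitution; state before step 1: counter=7 r=(0,0) succ=(0,0) retry=(0,0))
1. T2 CAS -> counter=7 r=(0,0) succ=(0,0) retry=(0,1)
2. T1 LOAD -> counter=7 r=(7,0) succ=(0,0) retry=(0,1)
3. T1 CAS -> counter=8 r=(7,0) succ=(1,0) retry=(0,1)
4. T2 CAS -> counter=8 r=(7,0) succ=(1,0) retry=(0,2)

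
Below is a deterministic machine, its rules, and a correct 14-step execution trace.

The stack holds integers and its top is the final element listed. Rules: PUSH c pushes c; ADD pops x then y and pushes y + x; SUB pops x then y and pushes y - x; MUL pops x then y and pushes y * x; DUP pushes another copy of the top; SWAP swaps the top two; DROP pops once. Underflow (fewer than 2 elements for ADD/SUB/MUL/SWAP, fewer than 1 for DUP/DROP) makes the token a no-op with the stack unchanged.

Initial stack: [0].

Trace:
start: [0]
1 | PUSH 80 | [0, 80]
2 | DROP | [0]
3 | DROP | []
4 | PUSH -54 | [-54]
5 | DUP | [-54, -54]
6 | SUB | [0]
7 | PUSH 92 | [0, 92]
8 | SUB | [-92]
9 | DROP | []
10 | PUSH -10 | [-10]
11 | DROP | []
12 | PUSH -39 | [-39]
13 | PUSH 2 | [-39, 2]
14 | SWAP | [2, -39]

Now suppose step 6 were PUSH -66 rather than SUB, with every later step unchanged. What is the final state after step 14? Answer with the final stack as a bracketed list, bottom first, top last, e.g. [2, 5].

[-54, -54, 2, -39]

(re-executing from step 6 with the substitution; state before step 6: [-54, -54])
6 | PUSH -66 | [-54, -54, -66]
7 | PUSH 92 | [-54, -54, -66, 92]
8 | SUB | [-54, -54, -158]
9 | DROP | [-54, -54]
10 | PUSH -10 | [-54, -54, -10]
11 | DROP | [-54, -54]
12 | PUSH -39 | [-54, -54, -39]
13 | PUSH 2 | [-54, -54, -39, 2]
14 | SWAP | [-54, -54, 2, -39]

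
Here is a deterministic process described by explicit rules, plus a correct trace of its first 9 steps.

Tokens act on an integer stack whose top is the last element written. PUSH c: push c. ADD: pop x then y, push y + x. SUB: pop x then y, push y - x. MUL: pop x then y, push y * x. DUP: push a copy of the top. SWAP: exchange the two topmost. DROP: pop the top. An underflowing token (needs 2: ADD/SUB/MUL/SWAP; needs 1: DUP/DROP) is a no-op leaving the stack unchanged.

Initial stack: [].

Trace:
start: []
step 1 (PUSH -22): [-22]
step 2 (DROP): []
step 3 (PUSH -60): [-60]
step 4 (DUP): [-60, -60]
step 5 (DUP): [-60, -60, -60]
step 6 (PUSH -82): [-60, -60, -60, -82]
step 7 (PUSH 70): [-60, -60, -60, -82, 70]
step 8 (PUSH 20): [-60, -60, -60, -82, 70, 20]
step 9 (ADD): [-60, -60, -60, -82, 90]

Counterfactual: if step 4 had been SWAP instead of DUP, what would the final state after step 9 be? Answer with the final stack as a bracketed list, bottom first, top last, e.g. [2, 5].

[-60, -60, -82, 90]

(re-executing from step 4 with the substitution; state before step 4: [-60])
step 4 (SWAP): [-60]
step 5 (DUP): [-60, -60]
step 6 (PUSH -82): [-60, -60, -82]
step 7 (PUSH 70): [-60, -60, -82, 70]
step 8 (PUSH 20): [-60, -60, -82, 70, 20]
step 9 (ADD): [-60, -60, -82, 90]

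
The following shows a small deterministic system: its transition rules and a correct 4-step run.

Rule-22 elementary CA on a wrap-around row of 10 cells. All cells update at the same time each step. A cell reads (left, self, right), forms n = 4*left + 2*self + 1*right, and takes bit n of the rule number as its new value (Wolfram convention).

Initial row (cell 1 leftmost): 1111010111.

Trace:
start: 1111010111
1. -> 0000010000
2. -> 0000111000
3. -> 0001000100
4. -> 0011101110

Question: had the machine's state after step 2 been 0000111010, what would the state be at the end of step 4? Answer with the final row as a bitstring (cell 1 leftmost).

1011100100

state after step 2 := 0000111010
3. -> 0001000011
4. -> 1011100100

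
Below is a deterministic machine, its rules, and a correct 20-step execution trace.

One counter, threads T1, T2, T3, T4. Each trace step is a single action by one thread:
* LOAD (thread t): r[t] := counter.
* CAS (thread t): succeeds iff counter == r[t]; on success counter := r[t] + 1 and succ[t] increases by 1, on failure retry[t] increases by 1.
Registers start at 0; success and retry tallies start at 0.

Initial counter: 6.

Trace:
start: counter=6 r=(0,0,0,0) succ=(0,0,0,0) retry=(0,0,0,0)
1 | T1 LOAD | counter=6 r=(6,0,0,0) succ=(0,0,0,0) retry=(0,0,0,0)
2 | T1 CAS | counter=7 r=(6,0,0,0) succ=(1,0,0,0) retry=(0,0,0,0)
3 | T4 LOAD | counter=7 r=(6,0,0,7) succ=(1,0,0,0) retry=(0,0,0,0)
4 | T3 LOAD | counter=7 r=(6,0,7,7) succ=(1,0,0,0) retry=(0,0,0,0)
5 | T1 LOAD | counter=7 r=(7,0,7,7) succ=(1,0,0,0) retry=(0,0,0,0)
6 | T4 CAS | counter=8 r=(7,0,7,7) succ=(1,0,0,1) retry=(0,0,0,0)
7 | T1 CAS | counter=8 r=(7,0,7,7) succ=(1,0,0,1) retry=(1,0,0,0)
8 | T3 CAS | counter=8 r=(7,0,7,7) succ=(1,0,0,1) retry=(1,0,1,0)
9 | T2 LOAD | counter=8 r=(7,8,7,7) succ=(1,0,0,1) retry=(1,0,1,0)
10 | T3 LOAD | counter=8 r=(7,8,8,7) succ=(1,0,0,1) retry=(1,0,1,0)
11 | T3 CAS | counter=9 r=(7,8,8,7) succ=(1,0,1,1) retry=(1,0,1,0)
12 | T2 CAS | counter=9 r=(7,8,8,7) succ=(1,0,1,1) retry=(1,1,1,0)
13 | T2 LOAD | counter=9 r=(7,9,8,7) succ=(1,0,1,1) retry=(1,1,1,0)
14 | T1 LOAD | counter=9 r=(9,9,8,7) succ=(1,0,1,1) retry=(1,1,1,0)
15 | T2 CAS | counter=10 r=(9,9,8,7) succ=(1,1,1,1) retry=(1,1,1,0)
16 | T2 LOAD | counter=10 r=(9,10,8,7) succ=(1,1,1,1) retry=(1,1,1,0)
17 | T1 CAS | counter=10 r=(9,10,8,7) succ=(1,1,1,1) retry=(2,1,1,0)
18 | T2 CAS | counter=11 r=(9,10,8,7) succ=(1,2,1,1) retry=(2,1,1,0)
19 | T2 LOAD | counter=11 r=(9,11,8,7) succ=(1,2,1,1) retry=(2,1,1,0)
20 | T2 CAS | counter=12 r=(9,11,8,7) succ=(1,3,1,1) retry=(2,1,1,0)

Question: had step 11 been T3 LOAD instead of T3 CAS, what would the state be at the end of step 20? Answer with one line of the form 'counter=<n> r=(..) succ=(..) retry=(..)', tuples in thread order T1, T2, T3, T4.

counter=12 r=(9,11,8,7) succ=(1,4,0,1) retry=(2,0,1,0)

(re-executing from step 11 with the substitution; state before step 11: counter=8 r=(7,8,8,7) succ=(1,0,0,1) retry=(1,0,1,0))
11 | T3 LOAD | counter=8 r=(7,8,8,7) succ=(1,0,0,1) retry=(1,0,1,0)
12 | T2 CAS | counter=9 r=(7,8,8,7) succ=(1,1,0,1) retry=(1,0,1,0)
13 | T2 LOAD | counter=9 r=(7,9,8,7) succ=(1,1,0,1) retry=(1,0,1,0)
14 | T1 LOAD | counter=9 r=(9,9,8,7) succ=(1,1,0,1) retry=(1,0,1,0)
15 | T2 CAS | counter=10 r=(9,9,8,7) succ=(1,2,0,1) retry=(1,0,1,0)
16 | T2 LOAD | counter=10 r=(9,10,8,7) succ=(1,2,0,1) retry=(1,0,1,0)
17 | T1 CAS | counter=10 r=(9,10,8,7) succ=(1,2,0,1) retry=(2,0,1,0)
18 | T2 CAS | counter=11 r=(9,10,8,7) succ=(1,3,0,1) retry=(2,0,1,0)
19 | T2 LOAD | counter=11 r=(9,11,8,7) succ=(1,3,0,1) retry=(2,0,1,0)
20 | T2 CAS | counter=12 r=(9,11,8,7) succ=(1,4,0,1) retry=(2,0,1,0)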